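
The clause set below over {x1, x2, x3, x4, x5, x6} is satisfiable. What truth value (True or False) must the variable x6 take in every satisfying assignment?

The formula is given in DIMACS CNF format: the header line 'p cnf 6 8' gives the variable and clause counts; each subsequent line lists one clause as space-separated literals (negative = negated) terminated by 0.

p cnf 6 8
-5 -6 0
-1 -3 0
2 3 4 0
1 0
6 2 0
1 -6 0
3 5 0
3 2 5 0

False

Suppose x6 = True.
Unit clause (¬x5) forces x5 = False.
Unit clause (x1) forces x1 = True.
Unit clause (¬x3) forces x3 = False.
That conflicts with the unit clause (x3).
So every satisfying assignment has x6 = False.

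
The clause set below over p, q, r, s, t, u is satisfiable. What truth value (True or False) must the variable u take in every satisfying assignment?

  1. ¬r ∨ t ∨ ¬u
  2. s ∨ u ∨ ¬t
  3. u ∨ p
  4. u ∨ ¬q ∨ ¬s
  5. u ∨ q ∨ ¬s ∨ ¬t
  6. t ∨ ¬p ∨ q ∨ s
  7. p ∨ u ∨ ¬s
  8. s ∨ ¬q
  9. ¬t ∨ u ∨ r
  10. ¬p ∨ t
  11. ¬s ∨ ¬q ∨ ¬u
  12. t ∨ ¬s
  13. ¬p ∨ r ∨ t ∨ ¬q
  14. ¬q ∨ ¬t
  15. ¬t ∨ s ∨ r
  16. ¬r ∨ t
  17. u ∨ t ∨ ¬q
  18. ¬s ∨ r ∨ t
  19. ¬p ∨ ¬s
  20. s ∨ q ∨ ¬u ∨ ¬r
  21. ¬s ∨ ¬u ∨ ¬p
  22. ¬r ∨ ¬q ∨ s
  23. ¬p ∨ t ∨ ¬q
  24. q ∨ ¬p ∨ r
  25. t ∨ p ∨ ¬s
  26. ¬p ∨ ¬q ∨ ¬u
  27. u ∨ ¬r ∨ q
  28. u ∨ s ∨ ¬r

Suppose u = False.
From the singleton clause (p), p = True.
From the singleton clause (t), t = True.
From the singleton clause (s), s = True.
That conflicts with the unit clause (¬s).
So every satisfying assignment has u = True.

True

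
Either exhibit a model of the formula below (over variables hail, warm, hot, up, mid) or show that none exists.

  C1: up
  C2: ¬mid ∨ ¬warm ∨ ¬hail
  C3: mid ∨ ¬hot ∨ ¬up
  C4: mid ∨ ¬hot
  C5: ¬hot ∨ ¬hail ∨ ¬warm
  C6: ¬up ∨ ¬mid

Unit clause (up) forces up = True.
Unit clause (¬mid) forces mid = False.
Unit clause (¬hot) forces hot = False.
Every clause is now satisfied; hail, warm are unconstrained.

hail: True, warm: True, hot: False, up: True, mid: False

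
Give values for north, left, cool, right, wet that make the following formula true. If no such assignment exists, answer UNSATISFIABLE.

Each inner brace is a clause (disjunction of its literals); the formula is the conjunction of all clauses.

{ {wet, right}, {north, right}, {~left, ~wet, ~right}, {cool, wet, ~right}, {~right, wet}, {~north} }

north=0, left=0, cool=0, right=1, wet=1

From the singleton clause (~north), north = 0.
From the singleton clause (right), right = 1.
From the singleton clause (wet), wet = 1.
From the singleton clause (~left), left = 0.
Every clause is now satisfied; cool is unconstrained.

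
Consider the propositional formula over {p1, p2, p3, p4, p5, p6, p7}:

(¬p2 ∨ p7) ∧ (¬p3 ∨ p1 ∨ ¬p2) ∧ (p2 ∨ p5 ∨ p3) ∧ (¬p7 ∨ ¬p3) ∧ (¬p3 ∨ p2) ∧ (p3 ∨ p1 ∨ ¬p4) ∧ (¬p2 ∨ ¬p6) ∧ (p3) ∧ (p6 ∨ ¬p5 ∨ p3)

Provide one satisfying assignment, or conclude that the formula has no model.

From the singleton clause (p3), p3 = True.
From the singleton clause (¬p7), p7 = False.
From the singleton clause (¬p2), p2 = False.
That conflicts with the unit clause (p2).

UNSATISFIABLE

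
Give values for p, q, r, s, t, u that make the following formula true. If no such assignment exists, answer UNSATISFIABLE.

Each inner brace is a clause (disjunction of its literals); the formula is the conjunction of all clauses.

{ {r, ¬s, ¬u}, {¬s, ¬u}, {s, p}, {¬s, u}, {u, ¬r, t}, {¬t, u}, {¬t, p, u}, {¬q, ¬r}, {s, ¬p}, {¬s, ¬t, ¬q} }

UNSATISFIABLE

Case s = False:
Unit clause (p) forces p = True.
But (¬p) is also a unit clause — contradiction.
So s must be the other value — set s = True.
Unit clause (¬u) forces u = False.
But (u) is also a unit clause — contradiction.
Both values of s lead to a conflict.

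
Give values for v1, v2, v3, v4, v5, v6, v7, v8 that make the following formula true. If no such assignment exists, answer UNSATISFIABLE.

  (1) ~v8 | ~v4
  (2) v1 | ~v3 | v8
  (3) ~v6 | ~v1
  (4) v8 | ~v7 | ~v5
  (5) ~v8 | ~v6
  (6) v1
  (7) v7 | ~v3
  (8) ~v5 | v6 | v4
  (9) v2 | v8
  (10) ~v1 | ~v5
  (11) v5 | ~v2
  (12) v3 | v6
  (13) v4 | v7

From the singleton clause (v1), v1 = 1.
From the singleton clause (~v6), v6 = 0.
From the singleton clause (~v5), v5 = 0.
From the singleton clause (~v2), v2 = 0.
From the singleton clause (v8), v8 = 1.
From the singleton clause (~v4), v4 = 0.
From the singleton clause (v3), v3 = 1.
From the singleton clause (v7), v7 = 1.
This assignment satisfies each clause.

v1 ↦ 1; v2 ↦ 0; v3 ↦ 1; v4 ↦ 0; v5 ↦ 0; v6 ↦ 0; v7 ↦ 1; v8 ↦ 1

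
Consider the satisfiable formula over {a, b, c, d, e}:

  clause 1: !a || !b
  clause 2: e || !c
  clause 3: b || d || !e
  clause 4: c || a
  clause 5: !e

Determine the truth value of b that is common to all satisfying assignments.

Suppose b = true.
(!a) alone gives a = false.
(c) alone gives c = true.
(e) alone gives e = true.
Now (!e) is unsatisfied and unit — conflict.
So every satisfying assignment has b = False.

False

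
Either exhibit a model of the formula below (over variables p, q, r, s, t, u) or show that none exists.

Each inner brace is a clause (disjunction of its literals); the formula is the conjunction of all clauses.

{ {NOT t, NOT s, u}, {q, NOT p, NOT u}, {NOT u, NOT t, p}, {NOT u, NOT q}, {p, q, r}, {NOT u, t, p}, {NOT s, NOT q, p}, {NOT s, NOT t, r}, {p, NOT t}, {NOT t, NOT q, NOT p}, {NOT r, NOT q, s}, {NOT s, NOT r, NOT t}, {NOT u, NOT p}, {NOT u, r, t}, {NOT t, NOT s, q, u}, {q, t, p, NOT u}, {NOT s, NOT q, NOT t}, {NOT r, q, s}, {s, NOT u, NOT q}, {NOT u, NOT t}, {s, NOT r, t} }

p: true; q: false; r: true; s: true; t: false; u: false

Case u = false:
Case t = false:
Case s = true:
Case q = false:
Case p = true:
Every clause is now satisfied; r is unconstrained.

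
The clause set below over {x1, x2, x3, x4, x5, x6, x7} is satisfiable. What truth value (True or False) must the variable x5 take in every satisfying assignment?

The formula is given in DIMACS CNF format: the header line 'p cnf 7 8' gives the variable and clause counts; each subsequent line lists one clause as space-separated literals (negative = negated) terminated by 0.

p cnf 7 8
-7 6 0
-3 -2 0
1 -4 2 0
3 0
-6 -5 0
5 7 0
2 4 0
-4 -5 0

False

Suppose x5 = True.
From the singleton clause (x3), x3 = True.
From the singleton clause (¬x2), x2 = False.
From the singleton clause (¬x6), x6 = False.
From the singleton clause (¬x7), x7 = False.
From the singleton clause (x4), x4 = True.
Now (¬x4) is unsatisfied and unit — conflict.
So every satisfying assignment has x5 = False.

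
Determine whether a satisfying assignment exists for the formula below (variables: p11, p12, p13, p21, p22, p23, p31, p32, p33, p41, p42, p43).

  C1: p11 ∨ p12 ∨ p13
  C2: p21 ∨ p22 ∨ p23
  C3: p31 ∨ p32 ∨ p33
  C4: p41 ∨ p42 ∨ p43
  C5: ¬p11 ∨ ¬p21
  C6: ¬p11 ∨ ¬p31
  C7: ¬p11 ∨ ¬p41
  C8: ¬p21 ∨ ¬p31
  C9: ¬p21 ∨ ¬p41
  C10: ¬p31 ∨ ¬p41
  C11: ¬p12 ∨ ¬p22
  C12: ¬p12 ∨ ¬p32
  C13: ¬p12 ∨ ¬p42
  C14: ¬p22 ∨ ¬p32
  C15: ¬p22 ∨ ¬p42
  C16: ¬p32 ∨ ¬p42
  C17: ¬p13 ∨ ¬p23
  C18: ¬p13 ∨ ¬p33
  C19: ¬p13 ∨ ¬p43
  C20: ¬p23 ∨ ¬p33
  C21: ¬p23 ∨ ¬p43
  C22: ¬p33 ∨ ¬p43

Suppose p11 = False.
Suppose p12 = True.
Unit clause (¬p22) forces p22 = False.
Unit clause (¬p32) forces p32 = False.
Unit clause (¬p42) forces p42 = False.
Suppose p21 = True.
Unit clause (¬p31) forces p31 = False.
Unit clause (p33) forces p33 = True.
Unit clause (¬p41) forces p41 = False.
Unit clause (p43) forces p43 = True.
That conflicts with the unit clause (¬p43).
So p21 must be the other value — set p21 = False.
Unit clause (p23) forces p23 = True.
Unit clause (¬p13) forces p13 = False.
Unit clause (¬p33) forces p33 = False.
Unit clause (p31) forces p31 = True.
Unit clause (¬p41) forces p41 = False.
Unit clause (p43) forces p43 = True.
That conflicts with the unit clause (¬p43).
Neither p21 = True nor p21 = False works.
So p12 must be the other value — set p12 = False.
Unit clause (p13) forces p13 = True.
Unit clause (¬p23) forces p23 = False.
Unit clause (¬p33) forces p33 = False.
Unit clause (¬p43) forces p43 = False.
Suppose p21 = True.
Unit clause (¬p31) forces p31 = False.
Unit clause (p32) forces p32 = True.
Unit clause (¬p41) forces p41 = False.
Unit clause (p42) forces p42 = True.
That conflicts with the unit clause (¬p42).
So p21 must be the other value — set p21 = False.
Unit clause (p22) forces p22 = True.
Unit clause (¬p32) forces p32 = False.
Unit clause (p31) forces p31 = True.
Unit clause (¬p41) forces p41 = False.
Unit clause (p42) forces p42 = True.
That conflicts with the unit clause (¬p42).
Neither p21 = True nor p21 = False works.
Neither p12 = True nor p12 = False works.
So p11 must be the other value — set p11 = True.
Unit clause (¬p21) forces p21 = False.
Unit clause (¬p31) forces p31 = False.
Unit clause (¬p41) forces p41 = False.
Suppose p22 = True.
Unit clause (¬p12) forces p12 = False.
Unit clause (¬p32) forces p32 = False.
Unit clause (p33) forces p33 = True.
Unit clause (¬p42) forces p42 = False.
Unit clause (p43) forces p43 = True.
That conflicts with the unit clause (¬p43).
So p22 must be the other value — set p22 = False.
Unit clause (p23) forces p23 = True.
Unit clause (¬p13) forces p13 = False.
Unit clause (¬p33) forces p33 = False.
Unit clause (p32) forces p32 = True.
Unit clause (¬p12) forces p12 = False.
Unit clause (¬p42) forces p42 = False.
Unit clause (p43) forces p43 = True.
That conflicts with the unit clause (¬p43).
Neither p22 = True nor p22 = False works.
Neither p11 = True nor p11 = False works.
No assignment satisfies every clause.

No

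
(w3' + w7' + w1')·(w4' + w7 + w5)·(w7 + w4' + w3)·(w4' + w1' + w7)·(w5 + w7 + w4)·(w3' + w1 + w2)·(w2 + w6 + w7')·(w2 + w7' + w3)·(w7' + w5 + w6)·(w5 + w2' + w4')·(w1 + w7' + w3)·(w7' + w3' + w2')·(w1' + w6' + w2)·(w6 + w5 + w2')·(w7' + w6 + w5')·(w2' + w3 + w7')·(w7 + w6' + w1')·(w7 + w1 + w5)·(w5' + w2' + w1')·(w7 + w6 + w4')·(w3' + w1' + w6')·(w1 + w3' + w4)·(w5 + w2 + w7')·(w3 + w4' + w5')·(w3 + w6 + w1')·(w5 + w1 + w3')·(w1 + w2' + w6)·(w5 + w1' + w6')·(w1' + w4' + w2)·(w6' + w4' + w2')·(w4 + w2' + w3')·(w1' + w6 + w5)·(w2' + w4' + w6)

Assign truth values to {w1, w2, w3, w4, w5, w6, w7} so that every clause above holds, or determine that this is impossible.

Try w3 = 0.
Try w7 = 0.
Unit clause (w4') forces w4 = 0.
Unit clause (w5) forces w5 = 1.
Try w6 = 0.
Unit clause (w1') forces w1 = 0.
Unit clause (w2') forces w2 = 0.
Every clause now holds.

w1: 0, w2: 0, w3: 0, w4: 0, w5: 1, w6: 0, w7: 0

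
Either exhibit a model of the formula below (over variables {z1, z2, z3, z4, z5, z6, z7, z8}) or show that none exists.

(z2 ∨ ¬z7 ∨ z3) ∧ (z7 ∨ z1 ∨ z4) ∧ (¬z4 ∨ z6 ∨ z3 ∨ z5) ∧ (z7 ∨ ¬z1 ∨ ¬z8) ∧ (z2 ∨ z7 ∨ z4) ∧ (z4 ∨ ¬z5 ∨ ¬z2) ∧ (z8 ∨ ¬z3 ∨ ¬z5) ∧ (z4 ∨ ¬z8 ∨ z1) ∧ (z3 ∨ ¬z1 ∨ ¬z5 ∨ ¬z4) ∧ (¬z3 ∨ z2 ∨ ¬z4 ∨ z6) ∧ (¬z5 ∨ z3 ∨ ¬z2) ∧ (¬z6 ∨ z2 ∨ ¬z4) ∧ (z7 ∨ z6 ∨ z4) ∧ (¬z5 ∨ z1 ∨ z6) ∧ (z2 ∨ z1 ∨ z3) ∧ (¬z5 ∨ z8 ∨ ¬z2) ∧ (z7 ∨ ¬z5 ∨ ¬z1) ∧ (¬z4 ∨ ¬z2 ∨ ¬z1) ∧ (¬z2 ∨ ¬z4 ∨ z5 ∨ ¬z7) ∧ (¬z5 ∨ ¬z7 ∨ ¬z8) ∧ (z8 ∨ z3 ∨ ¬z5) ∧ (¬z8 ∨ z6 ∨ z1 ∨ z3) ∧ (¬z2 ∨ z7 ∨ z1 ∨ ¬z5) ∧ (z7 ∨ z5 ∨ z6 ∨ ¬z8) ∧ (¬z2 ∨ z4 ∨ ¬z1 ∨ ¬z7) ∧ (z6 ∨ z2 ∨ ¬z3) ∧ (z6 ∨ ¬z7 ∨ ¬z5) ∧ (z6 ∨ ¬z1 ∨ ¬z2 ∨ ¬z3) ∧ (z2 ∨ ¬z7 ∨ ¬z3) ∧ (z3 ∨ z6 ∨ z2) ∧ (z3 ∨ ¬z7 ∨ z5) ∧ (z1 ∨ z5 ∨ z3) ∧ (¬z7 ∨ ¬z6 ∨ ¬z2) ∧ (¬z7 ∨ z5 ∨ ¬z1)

Suppose z2 = True.
Suppose z4 = False.
(¬z5) alone gives z5 = False.
Suppose z7 = False.
(z1) alone gives z1 = True.
(¬z8) alone gives z8 = False.
(z6) alone gives z6 = True.
No clause remains; z3 is free.

z1 ↦ True; z2 ↦ True; z3 ↦ False; z4 ↦ False; z5 ↦ False; z6 ↦ True; z7 ↦ False; z8 ↦ False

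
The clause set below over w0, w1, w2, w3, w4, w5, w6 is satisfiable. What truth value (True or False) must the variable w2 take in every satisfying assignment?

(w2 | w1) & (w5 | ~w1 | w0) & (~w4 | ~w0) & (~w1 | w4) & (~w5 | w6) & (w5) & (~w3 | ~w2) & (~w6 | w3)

False

Suppose w2 = 1.
Unit clause (w5) forces w5 = 1.
Unit clause (w6) forces w6 = 1.
Unit clause (~w3) forces w3 = 0.
Now (w3) is unsatisfied and unit — conflict.
So every satisfying assignment has w2 = False.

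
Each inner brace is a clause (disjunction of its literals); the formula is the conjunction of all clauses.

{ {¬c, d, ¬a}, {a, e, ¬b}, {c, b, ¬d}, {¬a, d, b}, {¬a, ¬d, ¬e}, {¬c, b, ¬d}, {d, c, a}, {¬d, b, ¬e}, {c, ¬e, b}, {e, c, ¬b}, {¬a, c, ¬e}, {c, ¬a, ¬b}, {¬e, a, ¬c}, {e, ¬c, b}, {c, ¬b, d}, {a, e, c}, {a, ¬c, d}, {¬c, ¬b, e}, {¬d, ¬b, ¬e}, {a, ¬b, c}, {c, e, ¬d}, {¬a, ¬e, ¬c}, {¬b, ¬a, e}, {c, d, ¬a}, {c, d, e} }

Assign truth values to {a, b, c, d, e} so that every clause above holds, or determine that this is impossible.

Suppose c = False.
Suppose b = True.
Unit clause (e) forces e = True.
Unit clause (¬a) forces a = False.
But (a) is also a unit clause — contradiction.
That branch fails; take b = False instead.
Unit clause (¬d) forces d = False.
Unit clause (¬a) forces a = False.
But (a) is also a unit clause — contradiction.
Both values of b lead to a conflict.
That branch fails; take c = True instead.
Suppose d = True.
Unit clause (b) forces b = True.
Unit clause (e) forces e = True.
But (¬e) is also a unit clause — contradiction.
That branch fails; take d = False instead.
Unit clause (¬a) forces a = False.
But (a) is also a unit clause — contradiction.
Both values of d lead to a conflict.
Both values of c lead to a conflict.

UNSATISFIABLE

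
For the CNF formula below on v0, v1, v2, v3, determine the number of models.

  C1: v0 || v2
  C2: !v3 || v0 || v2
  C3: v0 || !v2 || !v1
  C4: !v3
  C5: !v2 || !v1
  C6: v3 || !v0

1

There are 2^4 = 16 truth assignments over (v0, v1, v2, v3).
Check each against the 6 clauses (columns in the order v0, v1, v2, v3):
  F F F F  ✗ fails (v0 || v2)
  F F F T  ✗ fails (v0 || v2)
  F F T F  ✓ satisfies all
  F F T T  ✗ fails (!v3)
  F T F F  ✗ fails (v0 || v2)
  F T F T  ✗ fails (v0 || v2)
  F T T F  ✗ fails (v0 || !v2 || !v1)
  F T T T  ✗ fails (v0 || !v2 || !v1)
  T F F F  ✗ fails (v3 || !v0)
  T F F T  ✗ fails (!v3)
  T F T F  ✗ fails (v3 || !v0)
  T F T T  ✗ fails (!v3)
  T T F F  ✗ fails (v3 || !v0)
  T T F T  ✗ fails (!v3)
  T T T F  ✗ fails (!v2 || !v1)
  T T T T  ✗ fails (!v3)
1 of the 16 rows is a model.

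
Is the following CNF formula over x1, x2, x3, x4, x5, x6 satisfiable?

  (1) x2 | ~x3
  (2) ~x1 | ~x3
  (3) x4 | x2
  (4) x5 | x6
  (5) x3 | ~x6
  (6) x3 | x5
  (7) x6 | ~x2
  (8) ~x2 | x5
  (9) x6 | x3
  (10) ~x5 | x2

Suppose x2 = 1.
(x6) alone gives x6 = 1.
(x3) alone gives x3 = 1.
(~x1) alone gives x1 = 0.
(x5) alone gives x5 = 1.
All clauses hold; x4 can take either value.
A satisfying assignment: x1 ↦ 0, x2 ↦ 1, x3 ↦ 1, x4 ↦ 0, x5 ↦ 1, x6 ↦ 1.

Yes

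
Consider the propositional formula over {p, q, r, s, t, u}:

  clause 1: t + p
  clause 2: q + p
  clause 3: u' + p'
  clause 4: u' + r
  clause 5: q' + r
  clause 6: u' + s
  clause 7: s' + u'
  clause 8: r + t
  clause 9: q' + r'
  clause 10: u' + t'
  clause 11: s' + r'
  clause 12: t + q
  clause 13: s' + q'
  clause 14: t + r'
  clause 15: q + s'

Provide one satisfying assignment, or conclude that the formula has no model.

Case t = 1:
From the singleton clause (u'), u = 0.
Case q = 0:
From the singleton clause (p), p = 1.
From the singleton clause (s'), s = 0.
Every clause is now satisfied; r is unconstrained.

p ↦ 1,  q ↦ 0,  r ↦ 0,  s ↦ 0,  t ↦ 1,  u ↦ 0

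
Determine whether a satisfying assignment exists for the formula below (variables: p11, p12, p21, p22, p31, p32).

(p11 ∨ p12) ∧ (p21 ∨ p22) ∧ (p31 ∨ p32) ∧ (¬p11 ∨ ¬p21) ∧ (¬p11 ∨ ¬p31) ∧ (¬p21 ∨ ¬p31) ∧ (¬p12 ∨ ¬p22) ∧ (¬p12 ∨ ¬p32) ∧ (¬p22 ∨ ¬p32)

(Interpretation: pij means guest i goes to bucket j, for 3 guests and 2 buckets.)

No, unsatisfiable

Case p11 = True:
From the singleton clause (¬p21), p21 = False.
From the singleton clause (p22), p22 = True.
From the singleton clause (¬p31), p31 = False.
From the singleton clause (p32), p32 = True.
That conflicts with the unit clause (¬p32).
Backtrack on p11: now try p11 = False.
From the singleton clause (p12), p12 = True.
From the singleton clause (¬p22), p22 = False.
From the singleton clause (p21), p21 = True.
From the singleton clause (¬p31), p31 = False.
From the singleton clause (p32), p32 = True.
That conflicts with the unit clause (¬p32).
Neither p11 = True nor p11 = False works.
No assignment satisfies every clause.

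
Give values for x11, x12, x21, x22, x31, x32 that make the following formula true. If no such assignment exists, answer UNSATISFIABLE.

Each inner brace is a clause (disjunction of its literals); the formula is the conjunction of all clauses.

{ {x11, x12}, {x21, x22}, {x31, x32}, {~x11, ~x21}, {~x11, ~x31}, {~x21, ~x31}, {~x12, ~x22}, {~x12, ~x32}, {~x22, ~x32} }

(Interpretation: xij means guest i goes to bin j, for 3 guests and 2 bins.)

Branch on x11: set x11 = 1.
The clause (~x21) is unit, so x21 = 0.
The clause (x22) is unit, so x22 = 1.
The clause (~x31) is unit, so x31 = 0.
The clause (x32) is unit, so x32 = 1.
Now (~x32) is unsatisfied and unit — conflict.
Backtrack on x11: now try x11 = 0.
The clause (x12) is unit, so x12 = 1.
The clause (~x22) is unit, so x22 = 0.
The clause (x21) is unit, so x21 = 1.
The clause (~x31) is unit, so x31 = 0.
The clause (x32) is unit, so x32 = 1.
Now (~x32) is unsatisfied and unit — conflict.
Neither x11 = 1 nor x11 = 0 works.

UNSATISFIABLE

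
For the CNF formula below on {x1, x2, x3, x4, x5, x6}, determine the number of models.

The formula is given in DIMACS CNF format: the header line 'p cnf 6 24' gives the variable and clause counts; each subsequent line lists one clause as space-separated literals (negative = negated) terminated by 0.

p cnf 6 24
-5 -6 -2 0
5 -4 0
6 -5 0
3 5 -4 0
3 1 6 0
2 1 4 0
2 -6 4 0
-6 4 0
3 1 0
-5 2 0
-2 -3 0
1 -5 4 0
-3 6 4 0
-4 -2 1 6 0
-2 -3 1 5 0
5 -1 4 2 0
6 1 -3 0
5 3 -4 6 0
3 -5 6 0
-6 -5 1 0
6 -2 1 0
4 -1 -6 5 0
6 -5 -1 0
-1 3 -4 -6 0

1

There are 2^6 = 64 truth assignments over (x1, x2, x3, x4, x5, x6).
Split on x6. With x6 = True, the clauses containing x6 are satisfied and ¬x6 drops from the rest; 0 of the 2^5 = 32 assignments to the other variables satisfy what remains.
With x6 = False, by the same count on the reduced clause set, 1 assignment works.
(One model: x1=T, x2=T, x3=F, x4=F, x5=F, x6=F.)
Total: 0 + 1 = 1.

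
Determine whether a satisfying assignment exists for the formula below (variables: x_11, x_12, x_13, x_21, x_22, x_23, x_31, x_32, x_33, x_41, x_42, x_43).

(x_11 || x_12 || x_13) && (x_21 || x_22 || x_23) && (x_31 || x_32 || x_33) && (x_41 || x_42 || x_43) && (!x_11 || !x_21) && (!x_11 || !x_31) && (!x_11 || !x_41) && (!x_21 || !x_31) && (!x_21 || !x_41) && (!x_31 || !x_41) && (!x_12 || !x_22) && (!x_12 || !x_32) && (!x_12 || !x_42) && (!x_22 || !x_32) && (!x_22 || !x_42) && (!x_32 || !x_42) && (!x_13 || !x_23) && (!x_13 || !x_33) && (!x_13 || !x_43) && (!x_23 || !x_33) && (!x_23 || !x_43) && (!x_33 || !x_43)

Branch on x_11: set x_11 = false.
Branch on x_12: set x_12 = true.
From the singleton clause (!x_22), x_22 = false.
From the singleton clause (!x_32), x_32 = false.
From the singleton clause (!x_42), x_42 = false.
Branch on x_21: set x_21 = true.
From the singleton clause (!x_31), x_31 = false.
From the singleton clause (x_33), x_33 = true.
From the singleton clause (!x_41), x_41 = false.
From the singleton clause (x_43), x_43 = true.
But (!x_43) is also a unit clause — contradiction.
So x_21 must be the other value — set x_21 = false.
From the singleton clause (x_23), x_23 = true.
From the singleton clause (!x_13), x_13 = false.
From the singleton clause (!x_33), x_33 = false.
From the singleton clause (x_31), x_31 = true.
From the singleton clause (!x_41), x_41 = false.
From the singleton clause (x_43), x_43 = true.
But (!x_43) is also a unit clause — contradiction.
Neither x_21 = true nor x_21 = false works.
So x_12 must be the other value — set x_12 = false.
From the singleton clause (x_13), x_13 = true.
From the singleton clause (!x_23), x_23 = false.
From the singleton clause (!x_33), x_33 = false.
From the singleton clause (!x_43), x_43 = false.
Branch on x_21: set x_21 = true.
From the singleton clause (!x_31), x_31 = false.
From the singleton clause (x_32), x_32 = true.
From the singleton clause (!x_41), x_41 = false.
From the singleton clause (x_42), x_42 = true.
But (!x_42) is also a unit clause — contradiction.
So x_21 must be the other value — set x_21 = false.
From the singleton clause (x_22), x_22 = true.
From the singleton clause (!x_32), x_32 = false.
From the singleton clause (x_31), x_31 = true.
From the singleton clause (!x_41), x_41 = false.
From the singleton clause (x_42), x_42 = true.
But (!x_42) is also a unit clause — contradiction.
Neither x_21 = true nor x_21 = false works.
Neither x_12 = true nor x_12 = false works.
So x_11 must be the other value — set x_11 = true.
From the singleton clause (!x_21), x_21 = false.
From the singleton clause (!x_31), x_31 = false.
From the singleton clause (!x_41), x_41 = false.
Branch on x_22: set x_22 = true.
From the singleton clause (!x_12), x_12 = false.
From the singleton clause (!x_32), x_32 = false.
From the singleton clause (x_33), x_33 = true.
From the singleton clause (!x_42), x_42 = false.
From the singleton clause (x_43), x_43 = true.
But (!x_43) is also a unit clause — contradiction.
So x_22 must be the other value — set x_22 = false.
From the singleton clause (x_23), x_23 = true.
From the singleton clause (!x_13), x_13 = false.
From the singleton clause (!x_33), x_33 = false.
From the singleton clause (x_32), x_32 = true.
From the singleton clause (!x_12), x_12 = false.
From the singleton clause (!x_42), x_42 = false.
From the singleton clause (x_43), x_43 = true.
But (!x_43) is also a unit clause — contradiction.
Neither x_22 = true nor x_22 = false works.
Neither x_11 = true nor x_11 = false works.
No assignment satisfies every clause.

Unsatisfiable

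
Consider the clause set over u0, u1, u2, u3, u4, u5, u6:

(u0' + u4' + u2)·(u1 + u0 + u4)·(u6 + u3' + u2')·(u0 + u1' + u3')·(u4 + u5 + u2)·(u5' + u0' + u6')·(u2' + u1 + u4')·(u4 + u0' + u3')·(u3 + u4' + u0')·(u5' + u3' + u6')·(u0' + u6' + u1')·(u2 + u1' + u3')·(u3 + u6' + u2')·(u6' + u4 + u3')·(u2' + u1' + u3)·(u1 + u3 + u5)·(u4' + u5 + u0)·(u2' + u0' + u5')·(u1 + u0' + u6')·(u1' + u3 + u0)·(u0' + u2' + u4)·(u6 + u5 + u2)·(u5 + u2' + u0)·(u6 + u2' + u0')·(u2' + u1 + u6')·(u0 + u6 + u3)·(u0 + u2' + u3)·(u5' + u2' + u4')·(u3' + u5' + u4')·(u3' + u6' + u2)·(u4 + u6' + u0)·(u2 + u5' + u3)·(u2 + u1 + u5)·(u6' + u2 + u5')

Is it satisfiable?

No, unsatisfiable

Case u0 = 0:
Case u1 = 1:
Unit clause (u3') forces u3 = 0.
Now (u3) is unsatisfied and unit — conflict.
Backtrack on u1: now try u1 = 0.
Unit clause (u4) forces u4 = 1.
Unit clause (u2') forces u2 = 0.
Unit clause (u5) forces u5 = 1.
Unit clause (u3') forces u3 = 0.
Now (u3) is unsatisfied and unit — conflict.
Neither u1 = 1 nor u1 = 0 works.
Backtrack on u0: now try u0 = 1.
Case u4 = 0:
Unit clause (u3') forces u3 = 0.
Unit clause (u2') forces u2 = 0.
Unit clause (u5) forces u5 = 1.
Now (u5') is unsatisfied and unit — conflict.
Backtrack on u4: now try u4 = 1.
Unit clause (u2) forces u2 = 1.
Unit clause (u1) forces u1 = 1.
Unit clause (u3) forces u3 = 1.
Unit clause (u6) forces u6 = 1.
Now (u6') is unsatisfied and unit — conflict.
Neither u4 = 1 nor u4 = 0 works.
Neither u0 = 1 nor u0 = 0 works.
No assignment satisfies every clause.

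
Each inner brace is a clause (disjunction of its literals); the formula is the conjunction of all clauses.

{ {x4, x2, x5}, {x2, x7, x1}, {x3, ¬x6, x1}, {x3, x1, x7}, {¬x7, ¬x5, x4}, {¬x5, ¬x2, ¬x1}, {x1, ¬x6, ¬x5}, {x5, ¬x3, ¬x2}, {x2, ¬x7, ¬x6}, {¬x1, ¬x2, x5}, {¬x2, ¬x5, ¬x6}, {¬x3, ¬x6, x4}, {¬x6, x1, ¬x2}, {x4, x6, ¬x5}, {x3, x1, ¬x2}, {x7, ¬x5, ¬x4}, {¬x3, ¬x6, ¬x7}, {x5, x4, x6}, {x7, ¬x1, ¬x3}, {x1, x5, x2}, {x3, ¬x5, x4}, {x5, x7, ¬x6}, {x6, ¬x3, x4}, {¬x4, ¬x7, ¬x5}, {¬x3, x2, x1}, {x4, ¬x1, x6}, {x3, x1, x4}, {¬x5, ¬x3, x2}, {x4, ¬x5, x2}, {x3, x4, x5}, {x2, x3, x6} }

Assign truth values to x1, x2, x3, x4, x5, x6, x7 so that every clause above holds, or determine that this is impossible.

x1=True,  x2=False,  x3=True,  x4=True,  x5=False,  x6=False,  x7=True

Try x4 = True.
Try x7 = True.
(¬x5) alone gives x5 = False.
Try x3 = True.
(¬x2) alone gives x2 = False.
(¬x6) alone gives x6 = False.
(x1) alone gives x1 = True.
Every clause now holds.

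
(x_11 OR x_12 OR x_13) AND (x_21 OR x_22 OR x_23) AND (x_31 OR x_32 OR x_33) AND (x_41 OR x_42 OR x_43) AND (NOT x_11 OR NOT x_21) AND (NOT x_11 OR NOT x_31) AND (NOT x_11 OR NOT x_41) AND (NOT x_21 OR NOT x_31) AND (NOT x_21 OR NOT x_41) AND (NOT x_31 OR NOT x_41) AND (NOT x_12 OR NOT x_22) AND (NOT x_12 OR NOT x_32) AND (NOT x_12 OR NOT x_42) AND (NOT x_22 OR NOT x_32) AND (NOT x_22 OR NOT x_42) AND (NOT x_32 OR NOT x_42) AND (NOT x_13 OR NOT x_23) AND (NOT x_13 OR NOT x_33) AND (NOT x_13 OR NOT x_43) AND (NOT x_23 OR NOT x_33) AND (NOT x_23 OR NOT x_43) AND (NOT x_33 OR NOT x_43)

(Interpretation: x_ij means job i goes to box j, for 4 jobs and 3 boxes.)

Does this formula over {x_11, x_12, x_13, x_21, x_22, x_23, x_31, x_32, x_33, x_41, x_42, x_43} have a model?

Try x_11 = false.
Try x_12 = true.
From the singleton clause (NOT x_22), x_22 = false.
From the singleton clause (NOT x_32), x_32 = false.
From the singleton clause (NOT x_42), x_42 = false.
Try x_21 = true.
From the singleton clause (NOT x_31), x_31 = false.
From the singleton clause (x_33), x_33 = true.
From the singleton clause (NOT x_41), x_41 = false.
From the singleton clause (x_43), x_43 = true.
But (NOT x_43) is also a unit clause — contradiction.
That branch fails; take x_21 = false instead.
From the singleton clause (x_23), x_23 = true.
From the singleton clause (NOT x_13), x_13 = false.
From the singleton clause (NOT x_33), x_33 = false.
From the singleton clause (x_31), x_31 = true.
From the singleton clause (NOT x_41), x_41 = false.
From the singleton clause (x_43), x_43 = true.
But (NOT x_43) is also a unit clause — contradiction.
Neither x_21 = true nor x_21 = false works.
That branch fails; take x_12 = false instead.
From the singleton clause (x_13), x_13 = true.
From the singleton clause (NOT x_23), x_23 = false.
From the singleton clause (NOT x_33), x_33 = false.
From the singleton clause (NOT x_43), x_43 = false.
Try x_21 = true.
From the singleton clause (NOT x_31), x_31 = false.
From the singleton clause (x_32), x_32 = true.
From the singleton clause (NOT x_41), x_41 = false.
From the singleton clause (x_42), x_42 = true.
But (NOT x_42) is also a unit clause — contradiction.
That branch fails; take x_21 = false instead.
From the singleton clause (x_22), x_22 = true.
From the singleton clause (NOT x_32), x_32 = false.
From the singleton clause (x_31), x_31 = true.
From the singleton clause (NOT x_41), x_41 = false.
From the singleton clause (x_42), x_42 = true.
But (NOT x_42) is also a unit clause — contradiction.
Neither x_21 = true nor x_21 = false works.
Neither x_12 = true nor x_12 = false works.
That branch fails; take x_11 = true instead.
From the singleton clause (NOT x_21), x_21 = false.
From the singleton clause (NOT x_31), x_31 = false.
From the singleton clause (NOT x_41), x_41 = false.
Try x_22 = true.
From the singleton clause (NOT x_12), x_12 = false.
From the singleton clause (NOT x_32), x_32 = false.
From the singleton clause (x_33), x_33 = true.
From the singleton clause (NOT x_42), x_42 = false.
From the singleton clause (x_43), x_43 = true.
But (NOT x_43) is also a unit clause — contradiction.
That branch fails; take x_22 = false instead.
From the singleton clause (x_23), x_23 = true.
From the singleton clause (NOT x_13), x_13 = false.
From the singleton clause (NOT x_33), x_33 = false.
From the singleton clause (x_32), x_32 = true.
From the singleton clause (NOT x_12), x_12 = false.
From the singleton clause (NOT x_42), x_42 = false.
From the singleton clause (x_43), x_43 = true.
But (NOT x_43) is also a unit clause — contradiction.
Neither x_22 = true nor x_22 = false works.
Neither x_11 = true nor x_11 = false works.
No assignment satisfies every clause.

Unsatisfiable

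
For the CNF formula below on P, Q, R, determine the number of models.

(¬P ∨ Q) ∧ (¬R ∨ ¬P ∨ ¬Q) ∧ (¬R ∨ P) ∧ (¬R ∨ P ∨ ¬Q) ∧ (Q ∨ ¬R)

3

There are 2^3 = 8 truth assignments over (P, Q, R).
Check each against the 5 clauses (columns in the order P, Q, R):
  F F F  ✓ satisfies all
  F F T  ✗ fails (¬R ∨ P)
  F T F  ✓ satisfies all
  F T T  ✗ fails (¬R ∨ P)
  T F F  ✗ fails (¬P ∨ Q)
  T F T  ✗ fails (¬P ∨ Q)
  T T F  ✓ satisfies all
  T T T  ✗ fails (¬R ∨ ¬P ∨ ¬Q)
3 of the 8 rows are models.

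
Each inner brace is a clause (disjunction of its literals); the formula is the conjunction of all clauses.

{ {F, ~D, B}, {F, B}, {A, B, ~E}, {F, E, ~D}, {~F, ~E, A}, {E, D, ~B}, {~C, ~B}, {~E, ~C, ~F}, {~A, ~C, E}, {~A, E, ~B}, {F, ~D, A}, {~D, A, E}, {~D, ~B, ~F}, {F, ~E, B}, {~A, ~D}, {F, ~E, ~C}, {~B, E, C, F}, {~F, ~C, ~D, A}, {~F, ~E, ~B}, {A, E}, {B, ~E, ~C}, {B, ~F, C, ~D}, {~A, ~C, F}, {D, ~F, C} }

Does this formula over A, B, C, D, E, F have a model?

Case F = 0:
The clause (B) is unit, so B = 1.
The clause (~C) is unit, so C = 0.
The clause (E) is unit, so E = 1.
Case D = 0:
All clauses hold; A can take either value.
A satisfying assignment: A ↦ 0,  B ↦ 1,  C ↦ 0,  D ↦ 0,  E ↦ 1,  F ↦ 0.

Yes, satisfiable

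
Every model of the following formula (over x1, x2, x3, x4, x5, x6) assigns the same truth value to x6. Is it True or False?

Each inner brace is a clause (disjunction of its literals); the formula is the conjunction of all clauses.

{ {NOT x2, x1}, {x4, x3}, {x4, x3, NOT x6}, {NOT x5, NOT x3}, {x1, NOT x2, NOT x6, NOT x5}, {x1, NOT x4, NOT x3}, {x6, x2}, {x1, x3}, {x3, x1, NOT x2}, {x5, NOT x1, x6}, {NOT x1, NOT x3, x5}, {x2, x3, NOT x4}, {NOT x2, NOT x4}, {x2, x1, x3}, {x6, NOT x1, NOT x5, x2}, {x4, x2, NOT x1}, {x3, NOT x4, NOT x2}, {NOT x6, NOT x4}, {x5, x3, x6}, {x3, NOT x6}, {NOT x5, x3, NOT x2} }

True

Suppose x6 = false.
From the singleton clause (x2), x2 = true.
From the singleton clause (x1), x1 = true.
From the singleton clause (x5), x5 = true.
From the singleton clause (NOT x3), x3 = false.
Now (x3) is unsatisfied and unit — conflict.
So every satisfying assignment has x6 = True.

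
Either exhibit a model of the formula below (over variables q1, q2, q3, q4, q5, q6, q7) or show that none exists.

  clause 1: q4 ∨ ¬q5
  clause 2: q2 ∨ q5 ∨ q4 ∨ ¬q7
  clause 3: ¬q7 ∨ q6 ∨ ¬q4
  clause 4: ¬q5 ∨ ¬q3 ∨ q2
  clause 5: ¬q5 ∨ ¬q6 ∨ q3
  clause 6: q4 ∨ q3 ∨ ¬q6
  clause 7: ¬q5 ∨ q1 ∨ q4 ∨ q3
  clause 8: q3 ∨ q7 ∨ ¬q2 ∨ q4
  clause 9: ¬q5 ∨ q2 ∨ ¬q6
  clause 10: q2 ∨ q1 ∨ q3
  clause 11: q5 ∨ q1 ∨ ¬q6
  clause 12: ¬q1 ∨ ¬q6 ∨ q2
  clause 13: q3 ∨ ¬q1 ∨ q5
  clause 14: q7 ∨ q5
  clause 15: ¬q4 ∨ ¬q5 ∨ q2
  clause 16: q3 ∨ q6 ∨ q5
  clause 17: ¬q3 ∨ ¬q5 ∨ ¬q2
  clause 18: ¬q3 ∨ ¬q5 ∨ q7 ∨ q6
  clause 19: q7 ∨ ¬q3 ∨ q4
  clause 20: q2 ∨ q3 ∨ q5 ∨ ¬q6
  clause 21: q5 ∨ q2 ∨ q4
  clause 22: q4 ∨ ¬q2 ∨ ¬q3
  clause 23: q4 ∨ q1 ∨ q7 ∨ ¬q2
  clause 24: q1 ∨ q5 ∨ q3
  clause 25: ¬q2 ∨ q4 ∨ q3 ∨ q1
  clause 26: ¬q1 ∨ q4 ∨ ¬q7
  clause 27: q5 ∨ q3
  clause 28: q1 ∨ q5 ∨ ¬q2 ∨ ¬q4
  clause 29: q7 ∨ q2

q1 ↦ True,  q2 ↦ True,  q3 ↦ False,  q4 ↦ True,  q5 ↦ True,  q6 ↦ False,  q7 ↦ False

Suppose q4 = True.
Suppose q7 = False.
(q5) alone gives q5 = True.
(q2) alone gives q2 = True.
(¬q3) alone gives q3 = False.
(¬q6) alone gives q6 = False.
No clause remains; q1 is free.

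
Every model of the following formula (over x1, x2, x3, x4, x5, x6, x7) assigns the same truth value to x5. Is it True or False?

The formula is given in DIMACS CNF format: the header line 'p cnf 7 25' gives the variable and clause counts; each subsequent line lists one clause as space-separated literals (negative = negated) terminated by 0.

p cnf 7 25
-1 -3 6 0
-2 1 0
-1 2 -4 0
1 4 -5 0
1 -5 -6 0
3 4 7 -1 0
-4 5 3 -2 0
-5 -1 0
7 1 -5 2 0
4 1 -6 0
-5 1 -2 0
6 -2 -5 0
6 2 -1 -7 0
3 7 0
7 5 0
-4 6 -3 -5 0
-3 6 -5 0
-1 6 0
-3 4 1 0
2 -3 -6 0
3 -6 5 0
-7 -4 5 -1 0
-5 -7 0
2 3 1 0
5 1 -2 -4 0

Suppose x5 = True.
The clause (¬x1) is unit, so x1 = False.
The clause (¬x2) is unit, so x2 = False.
The clause (x4) is unit, so x4 = True.
The clause (¬x6) is unit, so x6 = False.
The clause (x7) is unit, so x7 = True.
That conflicts with the unit clause (¬x7).
So every satisfying assignment has x5 = False.

False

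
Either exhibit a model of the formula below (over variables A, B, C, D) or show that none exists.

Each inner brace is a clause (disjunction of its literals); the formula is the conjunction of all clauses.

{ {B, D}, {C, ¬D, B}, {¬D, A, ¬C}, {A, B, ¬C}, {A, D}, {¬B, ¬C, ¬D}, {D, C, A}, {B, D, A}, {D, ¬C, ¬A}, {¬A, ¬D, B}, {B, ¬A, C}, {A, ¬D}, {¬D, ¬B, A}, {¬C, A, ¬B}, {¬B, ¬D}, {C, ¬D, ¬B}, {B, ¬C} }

A=True,  B=True,  C=False,  D=False

Branch on B: set B = True.
The clause (¬D) is unit, so D = False.
The clause (A) is unit, so A = True.
The clause (¬C) is unit, so C = False.
All clauses are satisfied.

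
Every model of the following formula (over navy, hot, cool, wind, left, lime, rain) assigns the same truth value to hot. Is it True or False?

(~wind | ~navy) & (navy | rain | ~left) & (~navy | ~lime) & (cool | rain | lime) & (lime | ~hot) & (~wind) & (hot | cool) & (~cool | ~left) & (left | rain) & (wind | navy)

Suppose hot = 1.
From the singleton clause (lime), lime = 1.
From the singleton clause (~navy), navy = 0.
From the singleton clause (~wind), wind = 0.
Now (wind) is unsatisfied and unit — conflict.
So every satisfying assignment has hot = False.

False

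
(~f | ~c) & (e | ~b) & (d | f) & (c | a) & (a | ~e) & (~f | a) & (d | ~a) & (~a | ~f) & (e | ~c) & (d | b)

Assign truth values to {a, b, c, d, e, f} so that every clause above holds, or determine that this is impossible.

a ↦ 1, b ↦ 0, c ↦ 0, d ↦ 1, e ↦ 0, f ↦ 0

Suppose f = 0.
The clause (d) is unit, so d = 1.
Suppose e = 0.
The clause (~b) is unit, so b = 0.
The clause (~c) is unit, so c = 0.
The clause (a) is unit, so a = 1.
All clauses are satisfied.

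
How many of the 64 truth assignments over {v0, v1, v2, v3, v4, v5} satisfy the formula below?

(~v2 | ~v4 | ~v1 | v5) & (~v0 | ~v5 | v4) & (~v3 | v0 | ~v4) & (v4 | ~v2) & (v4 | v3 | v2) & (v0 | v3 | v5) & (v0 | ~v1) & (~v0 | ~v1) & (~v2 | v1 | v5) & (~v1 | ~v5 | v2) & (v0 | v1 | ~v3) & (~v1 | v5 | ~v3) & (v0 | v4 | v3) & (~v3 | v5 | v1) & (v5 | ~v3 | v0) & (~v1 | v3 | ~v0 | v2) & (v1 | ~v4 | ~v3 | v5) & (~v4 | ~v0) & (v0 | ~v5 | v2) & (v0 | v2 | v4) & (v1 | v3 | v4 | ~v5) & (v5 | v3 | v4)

1

There are 2^6 = 64 truth assignments over (v0, v1, v2, v3, v4, v5).
Split on v1. With v1 = 1, the clauses containing v1 are satisfied and ~v1 drops from the rest; 0 of the 2^5 = 32 assignments to the other variables satisfy what remains.
With v1 = 0, by the same count on the reduced clause set, 1 assignment works.
Total: 0 + 1 = 1.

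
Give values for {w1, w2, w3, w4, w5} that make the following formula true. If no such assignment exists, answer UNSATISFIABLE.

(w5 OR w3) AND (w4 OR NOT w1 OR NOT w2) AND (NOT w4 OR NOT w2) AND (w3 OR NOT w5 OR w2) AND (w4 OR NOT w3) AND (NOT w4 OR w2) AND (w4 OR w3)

Suppose w5 = true.
Suppose w4 = false.
(NOT w3) alone gives w3 = false.
Now (w3) is unsatisfied and unit — conflict.
Undo w4 and try w4 = true.
(NOT w2) alone gives w2 = false.
Now (w2) is unsatisfied and unit — conflict.
Either choice for w4 ends in contradiction.
Undo w5 and try w5 = false.
(w3) alone gives w3 = true.
(w4) alone gives w4 = true.
(NOT w2) alone gives w2 = false.
Now (w2) is unsatisfied and unit — conflict.
Either choice for w5 ends in contradiction.

UNSATISFIABLE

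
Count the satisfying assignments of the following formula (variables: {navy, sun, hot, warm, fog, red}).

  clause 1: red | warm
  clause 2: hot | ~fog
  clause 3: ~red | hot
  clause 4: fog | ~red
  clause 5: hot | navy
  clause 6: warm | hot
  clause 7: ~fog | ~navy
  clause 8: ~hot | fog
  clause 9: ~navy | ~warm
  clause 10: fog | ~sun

There are 2^6 = 64 truth assignments over (navy, sun, hot, warm, fog, red).
Split on red. With red = 1, the clauses containing red are satisfied and ~red drops from the rest; 4 of the 2^5 = 32 assignments to the other variables satisfy what remains.
With red = 0, by the same count on the reduced clause set, 2 assignments work.
Total: 4 + 2 = 6.

6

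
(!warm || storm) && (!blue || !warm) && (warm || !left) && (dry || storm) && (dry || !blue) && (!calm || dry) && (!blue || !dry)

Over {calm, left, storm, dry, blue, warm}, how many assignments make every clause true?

There are 2^6 = 64 truth assignments over (calm, left, storm, dry, blue, warm).
Split on dry. With dry = true, the clauses containing dry are satisfied and !dry drops from the rest; 8 of the 2^5 = 32 assignments to the other variables satisfy what remains.
With dry = false, by the same count on the reduced clause set, 3 assignments work.
Total: 8 + 3 = 11.

11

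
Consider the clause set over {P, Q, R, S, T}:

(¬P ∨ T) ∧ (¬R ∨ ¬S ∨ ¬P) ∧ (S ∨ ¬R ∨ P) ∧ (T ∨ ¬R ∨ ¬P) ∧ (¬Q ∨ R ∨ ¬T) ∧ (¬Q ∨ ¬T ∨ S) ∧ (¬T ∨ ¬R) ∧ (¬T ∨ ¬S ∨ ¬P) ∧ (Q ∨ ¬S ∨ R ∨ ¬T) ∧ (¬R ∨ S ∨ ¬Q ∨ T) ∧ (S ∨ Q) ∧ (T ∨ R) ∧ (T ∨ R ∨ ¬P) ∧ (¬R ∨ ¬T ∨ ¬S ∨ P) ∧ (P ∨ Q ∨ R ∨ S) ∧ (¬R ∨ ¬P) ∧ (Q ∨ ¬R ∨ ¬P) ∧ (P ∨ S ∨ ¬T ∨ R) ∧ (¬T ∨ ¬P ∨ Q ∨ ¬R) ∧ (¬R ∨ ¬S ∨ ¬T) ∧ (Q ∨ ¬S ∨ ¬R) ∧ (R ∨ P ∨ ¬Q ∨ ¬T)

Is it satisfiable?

Case P = False:
Case S = True:
Case T = False:
The clause (R) is unit, so R = True.
The clause (Q) is unit, so Q = True.
Every clause now holds.
A satisfying assignment: P=False; Q=True; R=True; S=True; T=False.

Yes, satisfiable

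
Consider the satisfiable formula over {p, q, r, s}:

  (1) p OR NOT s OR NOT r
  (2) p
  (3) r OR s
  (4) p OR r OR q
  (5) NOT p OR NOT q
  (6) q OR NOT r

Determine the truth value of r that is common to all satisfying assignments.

False

Suppose r = true.
From the singleton clause (p), p = true.
From the singleton clause (NOT q), q = false.
But (q) is also a unit clause — contradiction.
So every satisfying assignment has r = False.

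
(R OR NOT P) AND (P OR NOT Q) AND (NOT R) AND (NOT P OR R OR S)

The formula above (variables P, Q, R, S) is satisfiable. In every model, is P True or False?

Suppose P = true.
(R) alone gives R = true.
But (NOT R) is also a unit clause — contradiction.
So every satisfying assignment has P = False.

False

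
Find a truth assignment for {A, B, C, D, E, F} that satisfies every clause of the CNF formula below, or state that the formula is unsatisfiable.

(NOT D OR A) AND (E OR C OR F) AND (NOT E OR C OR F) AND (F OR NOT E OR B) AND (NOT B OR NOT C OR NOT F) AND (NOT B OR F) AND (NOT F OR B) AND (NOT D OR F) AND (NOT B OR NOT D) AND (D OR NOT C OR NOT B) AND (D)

UNSATISFIABLE

Unit clause (D) forces D = true.
Unit clause (A) forces A = true.
Unit clause (F) forces F = true.
Unit clause (B) forces B = true.
Now (NOT B) is unsatisfied and unit — conflict.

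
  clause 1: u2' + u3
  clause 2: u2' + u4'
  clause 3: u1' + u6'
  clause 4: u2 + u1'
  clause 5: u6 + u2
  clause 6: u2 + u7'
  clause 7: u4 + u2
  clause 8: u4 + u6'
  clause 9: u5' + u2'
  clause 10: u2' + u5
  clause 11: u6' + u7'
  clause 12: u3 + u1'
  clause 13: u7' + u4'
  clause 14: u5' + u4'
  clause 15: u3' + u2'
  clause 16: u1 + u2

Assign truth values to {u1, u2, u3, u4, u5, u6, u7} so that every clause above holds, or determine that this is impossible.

UNSATISFIABLE

Branch on u2: set u2 = 0.
(u1') alone gives u1 = 0.
Now (u1) is unsatisfied and unit — conflict.
So u2 must be the other value — set u2 = 1.
(u3) alone gives u3 = 1.
Now (u3') is unsatisfied and unit — conflict.
Neither u2 = 1 nor u2 = 0 works.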